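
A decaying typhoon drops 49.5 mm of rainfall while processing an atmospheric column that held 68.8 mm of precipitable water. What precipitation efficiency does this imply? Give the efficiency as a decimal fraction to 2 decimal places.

ε = rainfall / PW = 49.5 / 68.8 = 0.72.

ε ≈ 0.72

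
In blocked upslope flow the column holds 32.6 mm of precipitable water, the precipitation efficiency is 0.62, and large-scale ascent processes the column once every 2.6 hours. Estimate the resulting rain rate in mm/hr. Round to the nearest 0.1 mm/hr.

R ≈ 7.8 mm/hr

Each overturning extracts ε × PW = 0.62 × 32.6 = 20.212 mm.
Rate = ε·PW / τ = 20.212 / 2.6 h = 7.8 mm/hr.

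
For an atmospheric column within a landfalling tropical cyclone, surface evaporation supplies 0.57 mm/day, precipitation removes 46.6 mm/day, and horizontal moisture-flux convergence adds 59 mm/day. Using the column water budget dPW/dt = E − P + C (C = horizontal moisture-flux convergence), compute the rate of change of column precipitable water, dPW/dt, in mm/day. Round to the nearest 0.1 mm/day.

dPW/dt ≈ 13.0 mm/day

dPW/dt = E − P + C = 0.57 − 46.6 + (59) = 13.0 mm/day.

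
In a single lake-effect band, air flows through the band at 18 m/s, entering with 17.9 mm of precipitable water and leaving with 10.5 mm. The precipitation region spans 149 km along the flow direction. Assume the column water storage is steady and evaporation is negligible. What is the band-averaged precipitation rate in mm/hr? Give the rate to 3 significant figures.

R ≈ 3.22 mm/hr

Column moisture flux per unit crosswind length is F = V × PW.
Inflow: F_in = 18 × 17.9 = 322.2 mm·m/s
Outflow: F_out = 18 × 10.5 = 189 mm·m/s
Steady-state rate R = (F_in − F_out)/L = (322.2 − 189) / 149000 m = 8.940e-04 mm/s.
R = 8.940e-04 × 3600 = 3.22 mm/hr.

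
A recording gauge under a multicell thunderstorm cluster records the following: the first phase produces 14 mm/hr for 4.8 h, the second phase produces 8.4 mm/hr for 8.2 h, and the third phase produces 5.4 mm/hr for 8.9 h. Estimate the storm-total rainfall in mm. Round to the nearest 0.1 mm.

total ≈ 184.1 mm

Total = Σ Rᵢ Δtᵢ = 14 × 4.8 + 8.4 × 8.2 + 5.4 × 8.9
      = 67.2 + 68.88 + 48.06 = 184.1 mm.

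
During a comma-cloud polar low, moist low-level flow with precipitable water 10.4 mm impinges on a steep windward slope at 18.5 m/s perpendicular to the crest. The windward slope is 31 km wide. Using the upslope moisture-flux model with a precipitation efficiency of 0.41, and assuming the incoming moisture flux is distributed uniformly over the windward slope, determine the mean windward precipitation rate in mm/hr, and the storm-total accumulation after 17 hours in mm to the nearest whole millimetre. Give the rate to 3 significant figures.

R ≈ 9.16 mm/hr; total ≈ 156 mm

Incoming column moisture flux per unit ridge length: F = V × PW = 18.5 × 10.4 = 192.4 mm·m/s.
Spread over the 31 km slope with efficiency ε = 0.41: R = ε·F/W = 0.41 × 192.4 / 31000 m = 2.545e-03 mm/s.
R = 2.545e-03 × 3600 = 9.16 mm/hr.
Over 17 h: total = 9.16 × 17 = 155.72 ≈ 156 mm.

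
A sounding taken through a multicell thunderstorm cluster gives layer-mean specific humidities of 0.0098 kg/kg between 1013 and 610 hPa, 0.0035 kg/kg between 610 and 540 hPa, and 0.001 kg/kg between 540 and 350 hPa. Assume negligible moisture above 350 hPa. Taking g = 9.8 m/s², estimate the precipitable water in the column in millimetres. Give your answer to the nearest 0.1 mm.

PW ≈ 44.7 mm

Precipitable water is the column-integrated vapour mass per unit area: PW = (1/g) Σ q̄ Δp, with q in kg/kg and Δp in Pa (1 kg/m² of water = 1 mm).
Layer 1013–610 hPa: Δp = 403 hPa = 40300 Pa, q̄ = 0.0098 kg/kg → 0.0098 × 40300 / 9.8 = 40.30 mm
Layer 610–540 hPa: Δp = 70 hPa = 7000 Pa, q̄ = 0.0035 kg/kg → 0.0035 × 7000 / 9.8 = 2.50 mm
Layer 540–350 hPa: Δp = 190 hPa = 19000 Pa, q̄ = 0.001 kg/kg → 0.001 × 19000 / 9.8 = 1.94 mm
PW = 40.30 + 2.50 + 1.94 = 44.74 ≈ 44.7 mm.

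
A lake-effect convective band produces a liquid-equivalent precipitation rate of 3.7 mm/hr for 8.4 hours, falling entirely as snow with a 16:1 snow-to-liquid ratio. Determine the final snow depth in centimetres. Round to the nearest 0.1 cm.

snow depth ≈ 49.7 cm

Liquid-equivalent depth = 3.7 × 8.4 = 31.08 mm.
Snow depth = 31.08 mm × 16 = 497.28 mm = 49.7 cm.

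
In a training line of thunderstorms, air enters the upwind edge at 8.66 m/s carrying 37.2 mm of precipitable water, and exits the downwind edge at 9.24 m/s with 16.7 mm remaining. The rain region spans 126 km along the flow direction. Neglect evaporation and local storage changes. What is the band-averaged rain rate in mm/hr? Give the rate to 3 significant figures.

R ≈ 4.80 mm/hr

Column moisture flux per unit crosswind length is F = V × PW.
Inflow: F_in = 8.66 × 37.2 = 322.152 mm·m/s
Outflow: F_out = 9.24 × 16.7 = 154.308 mm·m/s
Steady-state rate R = (F_in − F_out)/L = (322.152 − 154.308) / 126000 m = 1.332e-03 mm/s.
R = 1.332e-03 × 3600 = 4.80 mm/hr.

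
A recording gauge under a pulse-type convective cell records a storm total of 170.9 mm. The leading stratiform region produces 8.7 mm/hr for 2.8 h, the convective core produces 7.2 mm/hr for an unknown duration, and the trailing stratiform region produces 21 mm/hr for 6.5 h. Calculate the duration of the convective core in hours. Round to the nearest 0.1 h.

Known phases: 8.7 × 2.8 + 21 × 6.5 = 24.36 + 136.5 = 160.86 mm.
Remaining depth = 170.9 − 160.86 = 10.04 mm.
Duration = 10.04 / 7.2 = 1.4 h.

duration ≈ 1.4 h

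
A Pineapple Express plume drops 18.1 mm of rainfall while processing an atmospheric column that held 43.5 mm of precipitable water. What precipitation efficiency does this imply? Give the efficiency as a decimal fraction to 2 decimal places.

ε ≈ 0.42

ε = rainfall / PW = 18.1 / 43.5 = 0.42.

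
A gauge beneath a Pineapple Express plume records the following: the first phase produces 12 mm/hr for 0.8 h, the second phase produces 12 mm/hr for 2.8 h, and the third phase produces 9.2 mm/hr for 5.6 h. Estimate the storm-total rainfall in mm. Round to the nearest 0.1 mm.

total ≈ 94.7 mm

Total = Σ Rᵢ Δtᵢ = 12 × 0.8 + 12 × 2.8 + 9.2 × 5.6
      = 9.6 + 33.6 + 51.52 = 94.7 mm.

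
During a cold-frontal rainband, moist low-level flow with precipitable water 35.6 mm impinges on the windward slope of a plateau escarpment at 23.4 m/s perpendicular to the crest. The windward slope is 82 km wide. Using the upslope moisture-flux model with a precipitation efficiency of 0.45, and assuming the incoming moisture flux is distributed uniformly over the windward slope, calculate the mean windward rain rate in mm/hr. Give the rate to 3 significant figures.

R ≈ 16.5 mm/hr

Incoming column moisture flux per unit ridge length: F = V × PW = 23.4 × 35.6 = 833.04 mm·m/s.
Spread over the 82 km slope with efficiency ε = 0.45: R = ε·F/W = 0.45 × 833.04 / 82000 m = 4.572e-03 mm/s.
R = 4.572e-03 × 3600 = 16.5 mm/hr.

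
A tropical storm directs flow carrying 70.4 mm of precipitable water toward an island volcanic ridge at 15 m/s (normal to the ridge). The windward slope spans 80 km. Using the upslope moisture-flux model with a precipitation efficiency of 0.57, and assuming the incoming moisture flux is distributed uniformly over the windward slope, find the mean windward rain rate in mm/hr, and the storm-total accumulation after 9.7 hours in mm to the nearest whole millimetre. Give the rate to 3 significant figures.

R ≈ 27.1 mm/hr; total ≈ 263 mm

Incoming column moisture flux per unit ridge length: F = V × PW = 15 × 70.4 = 1056 mm·m/s.
Spread over the 80 km slope with efficiency ε = 0.57: R = ε·F/W = 0.57 × 1056 / 80000 m = 7.524e-03 mm/s.
R = 7.524e-03 × 3600 = 27.1 mm/hr.
Over 9.7 h: total = 27.1 × 9.7 = 262.87 ≈ 263 mm.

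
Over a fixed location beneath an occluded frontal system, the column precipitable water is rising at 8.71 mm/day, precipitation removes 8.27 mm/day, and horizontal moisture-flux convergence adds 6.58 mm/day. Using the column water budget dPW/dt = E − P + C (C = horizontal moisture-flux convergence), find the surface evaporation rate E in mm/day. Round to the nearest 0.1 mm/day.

E ≈ 10.4 mm/day

dPW/dt = +8.71 mm/day.
E = dPW/dt + P − C = (+8.71) + 8.27 − (6.58) = 10.4 mm/day.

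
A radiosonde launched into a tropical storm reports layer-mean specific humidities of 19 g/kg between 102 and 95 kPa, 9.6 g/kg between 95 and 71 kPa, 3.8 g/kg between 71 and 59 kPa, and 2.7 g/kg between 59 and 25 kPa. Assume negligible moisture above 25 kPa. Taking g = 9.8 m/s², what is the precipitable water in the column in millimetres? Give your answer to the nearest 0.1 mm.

PW ≈ 51.1 mm

Precipitable water is the column-integrated vapour mass per unit area: PW = (1/g) Σ q̄ Δp, with q in kg/kg and Δp in Pa (1 kg/m² of water = 1 mm).
Layer 102–95 kPa: Δp = 70 hPa = 7000 Pa, q̄ = 0.019 kg/kg → 0.019 × 7000 / 9.8 = 13.57 mm
Layer 95–71 kPa: Δp = 240 hPa = 24000 Pa, q̄ = 0.0096 kg/kg → 0.0096 × 24000 / 9.8 = 23.51 mm
Layer 71–59 kPa: Δp = 120 hPa = 12000 Pa, q̄ = 0.0038 kg/kg → 0.0038 × 12000 / 9.8 = 4.65 mm
Layer 59–25 kPa: Δp = 340 hPa = 34000 Pa, q̄ = 0.0027 kg/kg → 0.0027 × 34000 / 9.8 = 9.37 mm
PW = 13.57 + 23.51 + 4.65 + 9.37 = 51.10 ≈ 51.1 mm.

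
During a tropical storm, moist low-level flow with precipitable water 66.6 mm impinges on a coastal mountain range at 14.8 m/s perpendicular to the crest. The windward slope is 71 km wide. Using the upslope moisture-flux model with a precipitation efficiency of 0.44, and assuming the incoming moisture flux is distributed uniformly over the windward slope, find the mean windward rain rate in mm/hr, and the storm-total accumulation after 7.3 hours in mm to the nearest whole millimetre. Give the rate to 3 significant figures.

R ≈ 22.0 mm/hr; total ≈ 161 mm

Incoming column moisture flux per unit ridge length: F = V × PW = 14.8 × 66.6 = 985.68 mm·m/s.
Spread over the 71 km slope with efficiency ε = 0.44: R = ε·F/W = 0.44 × 985.68 / 71000 m = 6.108e-03 mm/s.
R = 6.108e-03 × 3600 = 22.0 mm/hr.
Over 7.3 h: total = 22.0 × 7.3 = 160.6 ≈ 161 mm.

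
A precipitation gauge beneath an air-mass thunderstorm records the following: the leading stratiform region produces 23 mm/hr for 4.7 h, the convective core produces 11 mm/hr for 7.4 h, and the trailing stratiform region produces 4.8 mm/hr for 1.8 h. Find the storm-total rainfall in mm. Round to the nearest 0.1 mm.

total ≈ 198.1 mm

Total = Σ Rᵢ Δtᵢ = 23 × 4.7 + 11 × 7.4 + 4.8 × 1.8
      = 108.1 + 81.4 + 8.64 = 198.1 mm.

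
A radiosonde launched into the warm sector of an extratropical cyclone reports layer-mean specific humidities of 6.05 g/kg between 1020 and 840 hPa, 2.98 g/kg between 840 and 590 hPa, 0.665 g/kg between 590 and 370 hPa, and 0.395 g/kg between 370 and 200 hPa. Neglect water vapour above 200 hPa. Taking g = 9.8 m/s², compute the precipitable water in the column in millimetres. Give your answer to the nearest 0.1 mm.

Precipitable water is the column-integrated vapour mass per unit area: PW = (1/g) Σ q̄ Δp, with q in kg/kg and Δp in Pa (1 kg/m² of water = 1 mm).
Layer 1020–840 hPa: Δp = 180 hPa = 18000 Pa, q̄ = 0.00605 kg/kg → 0.00605 × 18000 / 9.8 = 11.11 mm
Layer 840–590 hPa: Δp = 250 hPa = 25000 Pa, q̄ = 0.00298 kg/kg → 0.00298 × 25000 / 9.8 = 7.60 mm
Layer 590–370 hPa: Δp = 220 hPa = 22000 Pa, q̄ = 0.000665 kg/kg → 0.000665 × 22000 / 9.8 = 1.49 mm
Layer 370–200 hPa: Δp = 170 hPa = 17000 Pa, q̄ = 0.000395 kg/kg → 0.000395 × 17000 / 9.8 = 0.69 mm
PW = 11.11 + 7.60 + 1.49 + 0.69 = 20.89 ≈ 20.9 mm.

PW ≈ 20.9 mm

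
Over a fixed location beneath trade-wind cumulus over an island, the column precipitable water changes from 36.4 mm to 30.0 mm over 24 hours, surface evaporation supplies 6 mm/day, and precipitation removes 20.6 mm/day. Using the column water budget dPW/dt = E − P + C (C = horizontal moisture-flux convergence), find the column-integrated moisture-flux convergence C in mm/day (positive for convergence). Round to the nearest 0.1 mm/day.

C ≈ 8.2 mm/day

dPW/dt = (30.0 − 36.4) mm / (24/24 day) = -6.400 mm/day.
C = dPW/dt − E + P = (-6.400) − 6 + 20.6 = 8.2 mm/day.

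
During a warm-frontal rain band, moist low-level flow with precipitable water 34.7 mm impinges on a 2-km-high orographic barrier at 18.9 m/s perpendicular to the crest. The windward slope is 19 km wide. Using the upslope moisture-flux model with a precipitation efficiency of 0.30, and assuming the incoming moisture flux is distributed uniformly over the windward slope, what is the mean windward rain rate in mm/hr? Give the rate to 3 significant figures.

R ≈ 37.3 mm/hr

Incoming column moisture flux per unit ridge length: F = V × PW = 18.9 × 34.7 = 655.83 mm·m/s.
Spread over the 19 km slope with efficiency ε = 0.30: R = ε·F/W = 0.30 × 655.83 / 19000 m = 1.036e-02 mm/s.
R = 1.036e-02 × 3600 = 37.3 mm/hr.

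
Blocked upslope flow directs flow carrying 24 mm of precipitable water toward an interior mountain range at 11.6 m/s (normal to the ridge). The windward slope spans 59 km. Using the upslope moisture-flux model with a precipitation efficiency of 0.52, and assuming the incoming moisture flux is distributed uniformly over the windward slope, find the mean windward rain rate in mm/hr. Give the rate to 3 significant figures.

R ≈ 8.83 mm/hr

Incoming column moisture flux per unit ridge length: F = V × PW = 11.6 × 24 = 278.4 mm·m/s.
Spread over the 59 km slope with efficiency ε = 0.52: R = ε·F/W = 0.52 × 278.4 / 59000 m = 2.454e-03 mm/s.
R = 2.454e-03 × 3600 = 8.83 mm/hr.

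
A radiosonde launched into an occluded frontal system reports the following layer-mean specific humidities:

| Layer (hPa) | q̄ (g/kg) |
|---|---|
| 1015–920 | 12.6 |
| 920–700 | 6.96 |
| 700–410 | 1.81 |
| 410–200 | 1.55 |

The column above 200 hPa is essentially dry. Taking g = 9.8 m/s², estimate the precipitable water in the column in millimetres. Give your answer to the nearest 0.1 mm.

Precipitable water is the column-integrated vapour mass per unit area: PW = (1/g) Σ q̄ Δp, with q in kg/kg and Δp in Pa (1 kg/m² of water = 1 mm).
Layer 1015–920 hPa: Δp = 95 hPa = 9500 Pa, q̄ = 0.0126 kg/kg → 0.0126 × 9500 / 9.8 = 12.21 mm
Layer 920–700 hPa: Δp = 220 hPa = 22000 Pa, q̄ = 0.00696 kg/kg → 0.00696 × 22000 / 9.8 = 15.62 mm
Layer 700–410 hPa: Δp = 290 hPa = 29000 Pa, q̄ = 0.00181 kg/kg → 0.00181 × 29000 / 9.8 = 5.36 mm
Layer 410–200 hPa: Δp = 210 hPa = 21000 Pa, q̄ = 0.00155 kg/kg → 0.00155 × 21000 / 9.8 = 3.32 mm
PW = 12.21 + 15.62 + 5.36 + 3.32 = 36.51 ≈ 36.5 mm.

PW ≈ 36.5 mm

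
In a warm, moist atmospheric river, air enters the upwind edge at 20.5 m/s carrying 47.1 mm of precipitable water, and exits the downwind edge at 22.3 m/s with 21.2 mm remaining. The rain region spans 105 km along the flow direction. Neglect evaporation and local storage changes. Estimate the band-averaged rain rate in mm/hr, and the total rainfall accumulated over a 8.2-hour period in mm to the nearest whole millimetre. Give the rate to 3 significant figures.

Column moisture flux per unit crosswind length is F = V × PW.
Inflow: F_in = 20.5 × 47.1 = 965.55 mm·m/s
Outflow: F_out = 22.3 × 21.2 = 472.76 mm·m/s
Steady-state rate R = (F_in − F_out)/L = (965.55 − 472.76) / 105000 m = 4.693e-03 mm/s.
R = 4.693e-03 × 3600 = 16.9 mm/hr.
Over 8.2 h: total = 16.9 × 8.2 = 138.58 ≈ 139 mm.

R ≈ 16.9 mm/hr; total ≈ 139 mm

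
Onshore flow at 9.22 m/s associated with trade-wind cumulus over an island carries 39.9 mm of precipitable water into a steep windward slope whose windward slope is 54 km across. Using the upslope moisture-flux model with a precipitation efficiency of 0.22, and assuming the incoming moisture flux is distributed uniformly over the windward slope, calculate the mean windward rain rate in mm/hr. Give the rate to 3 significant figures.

R ≈ 5.40 mm/hr

Incoming column moisture flux per unit ridge length: F = V × PW = 9.22 × 39.9 = 367.878 mm·m/s.
Spread over the 54 km slope with efficiency ε = 0.22: R = ε·F/W = 0.22 × 367.878 / 54000 m = 1.499e-03 mm/s.
R = 1.499e-03 × 3600 = 5.40 mm/hr.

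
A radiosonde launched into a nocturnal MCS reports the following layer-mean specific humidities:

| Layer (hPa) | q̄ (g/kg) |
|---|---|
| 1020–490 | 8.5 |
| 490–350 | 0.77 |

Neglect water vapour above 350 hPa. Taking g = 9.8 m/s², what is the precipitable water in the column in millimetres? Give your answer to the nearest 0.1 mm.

Precipitable water is the column-integrated vapour mass per unit area: PW = (1/g) Σ q̄ Δp, with q in kg/kg and Δp in Pa (1 kg/m² of water = 1 mm).
Layer 1020–490 hPa: Δp = 530 hPa = 53000 Pa, q̄ = 0.0085 kg/kg → 0.0085 × 53000 / 9.8 = 45.97 mm
Layer 490–350 hPa: Δp = 140 hPa = 14000 Pa, q̄ = 0.00077 kg/kg → 0.00077 × 14000 / 9.8 = 1.10 mm
PW = 45.97 + 1.10 = 47.07 ≈ 47.1 mm.

PW ≈ 47.1 mm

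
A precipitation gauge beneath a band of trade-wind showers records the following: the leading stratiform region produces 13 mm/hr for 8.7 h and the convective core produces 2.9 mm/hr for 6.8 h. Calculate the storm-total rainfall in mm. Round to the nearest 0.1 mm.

total ≈ 132.8 mm

Total = Σ Rᵢ Δtᵢ = 13 × 8.7 + 2.9 × 6.8
      = 113.1 + 19.72 = 132.8 mm.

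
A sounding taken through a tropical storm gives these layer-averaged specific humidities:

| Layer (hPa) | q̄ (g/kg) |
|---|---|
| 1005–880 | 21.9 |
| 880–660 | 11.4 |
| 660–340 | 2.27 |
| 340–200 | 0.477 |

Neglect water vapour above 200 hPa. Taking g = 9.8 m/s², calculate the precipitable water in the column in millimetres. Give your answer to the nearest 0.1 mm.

Precipitable water is the column-integrated vapour mass per unit area: PW = (1/g) Σ q̄ Δp, with q in kg/kg and Δp in Pa (1 kg/m² of water = 1 mm).
Layer 1005–880 hPa: Δp = 125 hPa = 12500 Pa, q̄ = 0.0219 kg/kg → 0.0219 × 12500 / 9.8 = 27.93 mm
Layer 880–660 hPa: Δp = 220 hPa = 22000 Pa, q̄ = 0.0114 kg/kg → 0.0114 × 22000 / 9.8 = 25.59 mm
Layer 660–340 hPa: Δp = 320 hPa = 32000 Pa, q̄ = 0.00227 kg/kg → 0.00227 × 32000 / 9.8 = 7.41 mm
Layer 340–200 hPa: Δp = 140 hPa = 14000 Pa, q̄ = 0.000477 kg/kg → 0.000477 × 14000 / 9.8 = 0.68 mm
PW = 27.93 + 25.59 + 7.41 + 0.68 = 61.61 ≈ 61.6 mm.

PW ≈ 61.6 mm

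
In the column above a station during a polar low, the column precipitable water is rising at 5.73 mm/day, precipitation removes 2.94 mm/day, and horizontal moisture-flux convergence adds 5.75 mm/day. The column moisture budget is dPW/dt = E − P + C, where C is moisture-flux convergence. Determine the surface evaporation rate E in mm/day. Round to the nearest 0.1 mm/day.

dPW/dt = +5.73 mm/day.
E = dPW/dt + P − C = (+5.73) + 2.94 − (5.75) = 2.9 mm/day.

E ≈ 2.9 mm/day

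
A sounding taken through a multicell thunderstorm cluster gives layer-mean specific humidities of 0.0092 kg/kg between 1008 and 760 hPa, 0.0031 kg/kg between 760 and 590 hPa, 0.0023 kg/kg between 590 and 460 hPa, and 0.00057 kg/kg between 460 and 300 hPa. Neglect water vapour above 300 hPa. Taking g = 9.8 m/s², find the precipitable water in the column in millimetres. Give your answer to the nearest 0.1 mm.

PW ≈ 32.6 mm

Precipitable water is the column-integrated vapour mass per unit area: PW = (1/g) Σ q̄ Δp, with q in kg/kg and Δp in Pa (1 kg/m² of water = 1 mm).
Layer 1008–760 hPa: Δp = 248 hPa = 24800 Pa, q̄ = 0.0092 kg/kg → 0.0092 × 24800 / 9.8 = 23.28 mm
Layer 760–590 hPa: Δp = 170 hPa = 17000 Pa, q̄ = 0.0031 kg/kg → 0.0031 × 17000 / 9.8 = 5.38 mm
Layer 590–460 hPa: Δp = 130 hPa = 13000 Pa, q̄ = 0.0023 kg/kg → 0.0023 × 13000 / 9.8 = 3.05 mm
Layer 460–300 hPa: Δp = 160 hPa = 16000 Pa, q̄ = 0.00057 kg/kg → 0.00057 × 16000 / 9.8 = 0.93 mm
PW = 23.28 + 5.38 + 3.05 + 0.93 = 32.64 ≈ 32.6 mm.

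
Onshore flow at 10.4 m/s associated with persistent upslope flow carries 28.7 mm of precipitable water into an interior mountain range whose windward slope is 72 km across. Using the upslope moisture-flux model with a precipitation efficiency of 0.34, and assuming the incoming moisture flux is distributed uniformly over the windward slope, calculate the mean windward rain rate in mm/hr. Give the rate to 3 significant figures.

Incoming column moisture flux per unit ridge length: F = V × PW = 10.4 × 28.7 = 298.48 mm·m/s.
Spread over the 72 km slope with efficiency ε = 0.34: R = ε·F/W = 0.34 × 298.48 / 72000 m = 1.409e-03 mm/s.
R = 1.409e-03 × 3600 = 5.07 mm/hr.

R ≈ 5.07 mm/hr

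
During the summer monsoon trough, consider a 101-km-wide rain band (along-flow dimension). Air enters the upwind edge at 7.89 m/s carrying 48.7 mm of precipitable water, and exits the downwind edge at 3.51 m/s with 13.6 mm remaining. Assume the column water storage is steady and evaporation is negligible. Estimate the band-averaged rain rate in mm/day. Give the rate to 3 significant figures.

R ≈ 288 mm/day

Column moisture flux per unit crosswind length is F = V × PW.
Inflow: F_in = 7.89 × 48.7 = 384.243 mm·m/s
Outflow: F_out = 3.51 × 13.6 = 47.736 mm·m/s
Steady-state rate R = (F_in − F_out)/L = (384.243 − 47.736) / 101000 m = 3.332e-03 mm/s.
R = 3.332e-03 × 3600 × 24 = 288 mm/day.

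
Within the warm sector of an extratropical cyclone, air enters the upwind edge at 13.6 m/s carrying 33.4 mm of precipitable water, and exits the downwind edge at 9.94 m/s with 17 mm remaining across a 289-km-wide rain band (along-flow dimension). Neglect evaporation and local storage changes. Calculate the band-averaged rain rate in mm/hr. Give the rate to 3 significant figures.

R ≈ 3.55 mm/hr

Column moisture flux per unit crosswind length is F = V × PW.
Inflow: F_in = 13.6 × 33.4 = 454.24 mm·m/s
Outflow: F_out = 9.94 × 17 = 168.98 mm·m/s
Steady-state rate R = (F_in − F_out)/L = (454.24 − 168.98) / 289000 m = 9.871e-04 mm/s.
R = 9.871e-04 × 3600 = 3.55 mm/hr.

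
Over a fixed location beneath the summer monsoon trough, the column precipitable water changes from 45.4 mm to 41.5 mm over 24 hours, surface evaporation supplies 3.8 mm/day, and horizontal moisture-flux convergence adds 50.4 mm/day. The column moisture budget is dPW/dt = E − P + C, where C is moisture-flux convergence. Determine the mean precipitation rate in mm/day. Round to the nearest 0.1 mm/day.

P ≈ 58.1 mm/day

dPW/dt = (41.5 − 45.4) mm / (24/24 day) = -3.900 mm/day.
P = E + C − dPW/dt = 3.8 + (50.4) − (-3.900) = 58.1 mm/day.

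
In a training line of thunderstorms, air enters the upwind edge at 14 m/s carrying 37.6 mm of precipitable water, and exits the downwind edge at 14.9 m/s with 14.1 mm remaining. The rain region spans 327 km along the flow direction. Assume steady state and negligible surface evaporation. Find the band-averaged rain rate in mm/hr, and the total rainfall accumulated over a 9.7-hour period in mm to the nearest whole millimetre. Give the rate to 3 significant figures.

R ≈ 3.48 mm/hr; total ≈ 34 mm

Column moisture flux per unit crosswind length is F = V × PW.
Inflow: F_in = 14 × 37.6 = 526.4 mm·m/s
Outflow: F_out = 14.9 × 14.1 = 210.09 mm·m/s
Steady-state rate R = (F_in − F_out)/L = (526.4 − 210.09) / 327000 m = 9.673e-04 mm/s.
R = 9.673e-04 × 3600 = 3.48 mm/hr.
Over 9.7 h: total = 3.48 × 9.7 = 33.756 ≈ 34 mm.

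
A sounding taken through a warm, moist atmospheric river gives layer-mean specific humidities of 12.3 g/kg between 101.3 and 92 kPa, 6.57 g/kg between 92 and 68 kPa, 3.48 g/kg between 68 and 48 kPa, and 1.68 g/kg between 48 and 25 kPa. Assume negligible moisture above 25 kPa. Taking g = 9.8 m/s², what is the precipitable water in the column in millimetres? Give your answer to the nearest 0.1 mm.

PW ≈ 38.8 mm

Precipitable water is the column-integrated vapour mass per unit area: PW = (1/g) Σ q̄ Δp, with q in kg/kg and Δp in Pa (1 kg/m² of water = 1 mm).
Layer 101.3–92 kPa: Δp = 93 hPa = 9300 Pa, q̄ = 0.0123 kg/kg → 0.0123 × 9300 / 9.8 = 11.67 mm
Layer 92–68 kPa: Δp = 240 hPa = 24000 Pa, q̄ = 0.00657 kg/kg → 0.00657 × 24000 / 9.8 = 16.09 mm
Layer 68–48 kPa: Δp = 200 hPa = 20000 Pa, q̄ = 0.00348 kg/kg → 0.00348 × 20000 / 9.8 = 7.10 mm
Layer 48–25 kPa: Δp = 230 hPa = 23000 Pa, q̄ = 0.00168 kg/kg → 0.00168 × 23000 / 9.8 = 3.94 mm
PW = 11.67 + 16.09 + 7.10 + 3.94 = 38.80 ≈ 38.8 mm.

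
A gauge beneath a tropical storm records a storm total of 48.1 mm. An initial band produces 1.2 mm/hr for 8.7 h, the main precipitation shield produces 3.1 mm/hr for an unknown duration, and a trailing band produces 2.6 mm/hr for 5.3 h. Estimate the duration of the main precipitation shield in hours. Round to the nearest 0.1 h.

Known phases: 1.2 × 8.7 + 2.6 × 5.3 = 10.44 + 13.78 = 24.22 mm.
Remaining depth = 48.1 − 24.22 = 23.88 mm.
Duration = 23.88 / 3.1 = 7.7 h.

duration ≈ 7.7 h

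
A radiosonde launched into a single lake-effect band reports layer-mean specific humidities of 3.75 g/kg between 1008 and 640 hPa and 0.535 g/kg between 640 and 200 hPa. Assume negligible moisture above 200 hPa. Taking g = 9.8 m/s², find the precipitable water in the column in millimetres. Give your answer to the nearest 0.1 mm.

Precipitable water is the column-integrated vapour mass per unit area: PW = (1/g) Σ q̄ Δp, with q in kg/kg and Δp in Pa (1 kg/m² of water = 1 mm).
Layer 1008–640 hPa: Δp = 368 hPa = 36800 Pa, q̄ = 0.00375 kg/kg → 0.00375 × 36800 / 9.8 = 14.08 mm
Layer 640–200 hPa: Δp = 440 hPa = 44000 Pa, q̄ = 0.000535 kg/kg → 0.000535 × 44000 / 9.8 = 2.40 mm
PW = 14.08 + 2.40 = 16.48 ≈ 16.5 mm.

PW ≈ 16.5 mm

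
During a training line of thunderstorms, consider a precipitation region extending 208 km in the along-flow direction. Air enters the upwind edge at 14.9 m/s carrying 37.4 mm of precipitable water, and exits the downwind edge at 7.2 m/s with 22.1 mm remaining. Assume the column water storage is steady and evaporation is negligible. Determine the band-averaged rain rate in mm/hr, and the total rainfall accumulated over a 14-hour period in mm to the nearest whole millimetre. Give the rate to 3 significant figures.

Column moisture flux per unit crosswind length is F = V × PW.
Inflow: F_in = 14.9 × 37.4 = 557.26 mm·m/s
Outflow: F_out = 7.2 × 22.1 = 159.12 mm·m/s
Steady-state rate R = (F_in − F_out)/L = (557.26 − 159.12) / 208000 m = 1.914e-03 mm/s.
R = 1.914e-03 × 3600 = 6.89 mm/hr.
Over 14 h: total = 6.89 × 14 = 96.46 ≈ 96 mm.

R ≈ 6.89 mm/hr; total ≈ 96 mm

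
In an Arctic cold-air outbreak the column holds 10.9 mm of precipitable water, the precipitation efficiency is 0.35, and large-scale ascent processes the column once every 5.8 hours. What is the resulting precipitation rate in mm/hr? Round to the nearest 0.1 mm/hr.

Each overturning extracts ε × PW = 0.35 × 10.9 = 3.815 mm.
Rate = ε·PW / τ = 3.815 / 5.8 h = 0.7 mm/hr.

R ≈ 0.7 mm/hr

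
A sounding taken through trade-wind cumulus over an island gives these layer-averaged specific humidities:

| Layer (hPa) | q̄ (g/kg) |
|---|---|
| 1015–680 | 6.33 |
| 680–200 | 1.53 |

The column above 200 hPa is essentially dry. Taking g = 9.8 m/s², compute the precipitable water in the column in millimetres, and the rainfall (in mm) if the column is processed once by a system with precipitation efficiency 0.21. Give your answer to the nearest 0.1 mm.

PW ≈ 29.1 mm; rainfall ≈ 6.1 mm

Precipitable water is the column-integrated vapour mass per unit area: PW = (1/g) Σ q̄ Δp, with q in kg/kg and Δp in Pa (1 kg/m² of water = 1 mm).
Layer 1015–680 hPa: Δp = 335 hPa = 33500 Pa, q̄ = 0.00633 kg/kg → 0.00633 × 33500 / 9.8 = 21.64 mm
Layer 680–200 hPa: Δp = 480 hPa = 48000 Pa, q̄ = 0.00153 kg/kg → 0.00153 × 48000 / 9.8 = 7.49 mm
PW = 21.64 + 7.49 = 29.13 ≈ 29.1 mm.
Rainfall = ε × PW = 0.21 × 29.1 = 6.1 mm.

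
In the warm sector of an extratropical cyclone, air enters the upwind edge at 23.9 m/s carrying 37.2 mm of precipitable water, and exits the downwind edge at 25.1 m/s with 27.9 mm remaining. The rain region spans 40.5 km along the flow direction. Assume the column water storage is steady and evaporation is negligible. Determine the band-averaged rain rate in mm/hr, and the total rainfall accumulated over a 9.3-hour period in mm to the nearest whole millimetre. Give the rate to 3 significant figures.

R ≈ 16.8 mm/hr; total ≈ 156 mm

Column moisture flux per unit crosswind length is F = V × PW.
Inflow: F_in = 23.9 × 37.2 = 889.08 mm·m/s
Outflow: F_out = 25.1 × 27.9 = 700.29 mm·m/s
Steady-state rate R = (F_in − F_out)/L = (889.08 − 700.29) / 40500 m = 4.661e-03 mm/s.
R = 4.661e-03 × 3600 = 16.8 mm/hr.
Over 9.3 h: total = 16.8 × 9.3 = 156.24 ≈ 156 mm.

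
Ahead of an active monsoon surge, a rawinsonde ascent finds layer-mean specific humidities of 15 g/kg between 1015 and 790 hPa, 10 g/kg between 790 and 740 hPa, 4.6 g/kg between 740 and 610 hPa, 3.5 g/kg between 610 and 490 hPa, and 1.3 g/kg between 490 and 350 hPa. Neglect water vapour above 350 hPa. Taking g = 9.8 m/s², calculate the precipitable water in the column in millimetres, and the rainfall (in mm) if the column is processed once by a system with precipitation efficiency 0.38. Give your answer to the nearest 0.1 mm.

PW ≈ 51.8 mm; rainfall ≈ 19.7 mm

Precipitable water is the column-integrated vapour mass per unit area: PW = (1/g) Σ q̄ Δp, with q in kg/kg and Δp in Pa (1 kg/m² of water = 1 mm).
Layer 1015–790 hPa: Δp = 225 hPa = 22500 Pa, q̄ = 0.015 kg/kg → 0.015 × 22500 / 9.8 = 34.44 mm
Layer 790–740 hPa: Δp = 50 hPa = 5000 Pa, q̄ = 0.01 kg/kg → 0.01 × 5000 / 9.8 = 5.10 mm
Layer 740–610 hPa: Δp = 130 hPa = 13000 Pa, q̄ = 0.0046 kg/kg → 0.0046 × 13000 / 9.8 = 6.10 mm
Layer 610–490 hPa: Δp = 120 hPa = 12000 Pa, q̄ = 0.0035 kg/kg → 0.0035 × 12000 / 9.8 = 4.29 mm
Layer 490–350 hPa: Δp = 140 hPa = 14000 Pa, q̄ = 0.0013 kg/kg → 0.0013 × 14000 / 9.8 = 1.86 mm
PW = 34.44 + 5.10 + 6.10 + 4.29 + 1.86 = 51.79 ≈ 51.8 mm.
Rainfall = ε × PW = 0.38 × 51.8 = 19.7 mm.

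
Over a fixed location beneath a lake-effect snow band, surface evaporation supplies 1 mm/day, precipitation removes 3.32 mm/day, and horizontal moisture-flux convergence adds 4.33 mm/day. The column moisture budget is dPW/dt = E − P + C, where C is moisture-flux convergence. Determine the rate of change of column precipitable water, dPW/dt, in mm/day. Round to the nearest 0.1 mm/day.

dPW/dt = E − P + C = 1 − 3.32 + (4.33) = 2.0 mm/day.

dPW/dt ≈ 2.0 mm/day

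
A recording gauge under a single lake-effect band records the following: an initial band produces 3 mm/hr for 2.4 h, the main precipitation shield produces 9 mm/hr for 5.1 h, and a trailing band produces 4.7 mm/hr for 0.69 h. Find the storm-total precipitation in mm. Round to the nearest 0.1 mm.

Total = Σ Rᵢ Δtᵢ = 3 × 2.4 + 9 × 5.1 + 4.7 × 0.69
      = 7.2 + 45.9 + 3.243 = 56.3 mm.

total ≈ 56.3 mm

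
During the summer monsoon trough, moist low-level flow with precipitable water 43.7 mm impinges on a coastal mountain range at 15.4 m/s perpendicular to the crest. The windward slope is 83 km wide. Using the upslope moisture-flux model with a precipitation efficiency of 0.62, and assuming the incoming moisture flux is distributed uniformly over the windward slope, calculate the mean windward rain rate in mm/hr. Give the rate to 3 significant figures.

R ≈ 18.1 mm/hr

Incoming column moisture flux per unit ridge length: F = V × PW = 15.4 × 43.7 = 672.98 mm·m/s.
Spread over the 83 km slope with efficiency ε = 0.62: R = ε·F/W = 0.62 × 672.98 / 83000 m = 5.027e-03 mm/s.
R = 5.027e-03 × 3600 = 18.1 mm/hr.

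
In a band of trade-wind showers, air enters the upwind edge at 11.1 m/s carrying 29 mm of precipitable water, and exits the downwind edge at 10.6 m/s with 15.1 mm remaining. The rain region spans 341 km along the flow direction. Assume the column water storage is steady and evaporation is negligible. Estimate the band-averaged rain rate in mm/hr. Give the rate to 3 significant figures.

Column moisture flux per unit crosswind length is F = V × PW.
Inflow: F_in = 11.1 × 29 = 321.9 mm·m/s
Outflow: F_out = 10.6 × 15.1 = 160.06 mm·m/s
Steady-state rate R = (F_in − F_out)/L = (321.9 − 160.06) / 341000 m = 4.746e-04 mm/s.
R = 4.746e-04 × 3600 = 1.71 mm/hr.

R ≈ 1.71 mm/hr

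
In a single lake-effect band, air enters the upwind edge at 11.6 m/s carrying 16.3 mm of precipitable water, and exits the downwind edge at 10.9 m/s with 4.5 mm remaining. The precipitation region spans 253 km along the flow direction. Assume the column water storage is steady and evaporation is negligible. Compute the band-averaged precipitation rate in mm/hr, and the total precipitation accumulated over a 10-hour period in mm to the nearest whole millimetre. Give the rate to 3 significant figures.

R ≈ 1.99 mm/hr; total ≈ 20 mm

Column moisture flux per unit crosswind length is F = V × PW.
Inflow: F_in = 11.6 × 16.3 = 189.08 mm·m/s
Outflow: F_out = 10.9 × 4.5 = 49.05 mm·m/s
Steady-state rate R = (F_in − F_out)/L = (189.08 − 49.05) / 253000 m = 5.535e-04 mm/s.
R = 5.535e-04 × 3600 = 1.99 mm/hr.
Over 10 h: total = 1.99 × 10 = 19.9 ≈ 20 mm.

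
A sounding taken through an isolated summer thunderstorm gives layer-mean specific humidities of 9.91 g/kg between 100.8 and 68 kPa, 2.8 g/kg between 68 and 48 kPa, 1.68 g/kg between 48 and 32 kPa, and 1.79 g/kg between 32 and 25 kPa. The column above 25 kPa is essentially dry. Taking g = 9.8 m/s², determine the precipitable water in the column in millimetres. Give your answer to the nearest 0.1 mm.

PW ≈ 42.9 mm

Precipitable water is the column-integrated vapour mass per unit area: PW = (1/g) Σ q̄ Δp, with q in kg/kg and Δp in Pa (1 kg/m² of water = 1 mm).
Layer 100.8–68 kPa: Δp = 328 hPa = 32800 Pa, q̄ = 0.00991 kg/kg → 0.00991 × 32800 / 9.8 = 33.17 mm
Layer 68–48 kPa: Δp = 200 hPa = 20000 Pa, q̄ = 0.0028 kg/kg → 0.0028 × 20000 / 9.8 = 5.71 mm
Layer 48–32 kPa: Δp = 160 hPa = 16000 Pa, q̄ = 0.00168 kg/kg → 0.00168 × 16000 / 9.8 = 2.74 mm
Layer 32–25 kPa: Δp = 70 hPa = 7000 Pa, q̄ = 0.00179 kg/kg → 0.00179 × 7000 / 9.8 = 1.28 mm
PW = 33.17 + 5.71 + 2.74 + 1.28 = 42.90 ≈ 42.9 mm.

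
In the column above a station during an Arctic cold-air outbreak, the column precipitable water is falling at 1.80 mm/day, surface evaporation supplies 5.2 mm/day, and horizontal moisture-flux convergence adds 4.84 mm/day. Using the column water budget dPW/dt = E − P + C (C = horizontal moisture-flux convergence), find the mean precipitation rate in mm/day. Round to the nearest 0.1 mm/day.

dPW/dt = -1.80 mm/day.
P = E + C − dPW/dt = 5.2 + (4.84) − (-1.80) = 11.8 mm/day.

P ≈ 11.8 mm/day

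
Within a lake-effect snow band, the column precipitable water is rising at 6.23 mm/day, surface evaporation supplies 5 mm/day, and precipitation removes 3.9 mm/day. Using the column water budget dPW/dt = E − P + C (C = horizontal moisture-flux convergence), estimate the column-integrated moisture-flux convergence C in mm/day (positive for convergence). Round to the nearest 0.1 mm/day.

dPW/dt = +6.23 mm/day.
C = dPW/dt − E + P = (+6.23) − 5 + 3.9 = 5.1 mm/day.

C ≈ 5.1 mm/day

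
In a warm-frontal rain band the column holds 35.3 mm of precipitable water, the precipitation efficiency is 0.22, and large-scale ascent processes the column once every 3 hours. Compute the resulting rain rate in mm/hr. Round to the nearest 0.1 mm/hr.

R ≈ 2.6 mm/hr

Each overturning extracts ε × PW = 0.22 × 35.3 = 7.766 mm.
Rate = ε·PW / τ = 7.766 / 3 h = 2.6 mm/hr.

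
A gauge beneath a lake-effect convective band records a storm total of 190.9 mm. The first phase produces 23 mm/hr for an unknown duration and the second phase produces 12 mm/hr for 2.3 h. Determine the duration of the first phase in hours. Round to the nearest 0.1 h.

Known phases: 12 × 2.3 = 27.6 mm.
Remaining depth = 190.9 − 27.6 = 163.3 mm.
Duration = 163.3 / 23 = 7.1 h.

duration ≈ 7.1 h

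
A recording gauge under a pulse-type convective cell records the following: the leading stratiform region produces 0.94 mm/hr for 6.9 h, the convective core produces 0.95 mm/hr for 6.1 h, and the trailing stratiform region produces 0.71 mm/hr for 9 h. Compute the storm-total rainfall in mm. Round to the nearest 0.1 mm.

total ≈ 18.7 mm

Total = Σ Rᵢ Δtᵢ = 0.94 × 6.9 + 0.95 × 6.1 + 0.71 × 9
      = 6.486 + 5.795 + 6.39 = 18.7 mm.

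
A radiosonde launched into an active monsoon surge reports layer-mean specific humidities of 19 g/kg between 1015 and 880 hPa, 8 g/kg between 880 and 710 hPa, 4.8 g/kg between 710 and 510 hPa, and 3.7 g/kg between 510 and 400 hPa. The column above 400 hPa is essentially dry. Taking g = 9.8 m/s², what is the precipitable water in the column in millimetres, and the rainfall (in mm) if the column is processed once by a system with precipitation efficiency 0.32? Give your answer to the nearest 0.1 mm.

Precipitable water is the column-integrated vapour mass per unit area: PW = (1/g) Σ q̄ Δp, with q in kg/kg and Δp in Pa (1 kg/m² of water = 1 mm).
Layer 1015–880 hPa: Δp = 135 hPa = 13500 Pa, q̄ = 0.019 kg/kg → 0.019 × 13500 / 9.8 = 26.17 mm
Layer 880–710 hPa: Δp = 170 hPa = 17000 Pa, q̄ = 0.008 kg/kg → 0.008 × 17000 / 9.8 = 13.88 mm
Layer 710–510 hPa: Δp = 200 hPa = 20000 Pa, q̄ = 0.0048 kg/kg → 0.0048 × 20000 / 9.8 = 9.80 mm
Layer 510–400 hPa: Δp = 110 hPa = 11000 Pa, q̄ = 0.0037 kg/kg → 0.0037 × 11000 / 9.8 = 4.15 mm
PW = 26.17 + 13.88 + 9.80 + 4.15 = 54.00 ≈ 54.0 mm.
Rainfall = ε × PW = 0.32 × 54.0 = 17.3 mm.

PW ≈ 54.0 mm; rainfall ≈ 17.3 mm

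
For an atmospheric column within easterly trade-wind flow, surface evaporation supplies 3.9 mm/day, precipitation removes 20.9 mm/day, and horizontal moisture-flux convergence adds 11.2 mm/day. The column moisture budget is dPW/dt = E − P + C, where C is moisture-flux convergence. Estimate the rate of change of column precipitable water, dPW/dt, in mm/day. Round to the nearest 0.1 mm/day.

dPW/dt = E − P + C = 3.9 − 20.9 + (11.2) = -5.8 mm/day.

dPW/dt ≈ -5.8 mm/day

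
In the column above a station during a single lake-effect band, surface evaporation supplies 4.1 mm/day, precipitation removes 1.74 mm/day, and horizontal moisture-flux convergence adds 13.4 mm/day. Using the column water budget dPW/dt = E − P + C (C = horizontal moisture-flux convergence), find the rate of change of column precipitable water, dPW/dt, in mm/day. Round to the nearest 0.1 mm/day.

dPW/dt ≈ 15.8 mm/day

dPW/dt = E − P + C = 4.1 − 1.74 + (13.4) = 15.8 mm/day.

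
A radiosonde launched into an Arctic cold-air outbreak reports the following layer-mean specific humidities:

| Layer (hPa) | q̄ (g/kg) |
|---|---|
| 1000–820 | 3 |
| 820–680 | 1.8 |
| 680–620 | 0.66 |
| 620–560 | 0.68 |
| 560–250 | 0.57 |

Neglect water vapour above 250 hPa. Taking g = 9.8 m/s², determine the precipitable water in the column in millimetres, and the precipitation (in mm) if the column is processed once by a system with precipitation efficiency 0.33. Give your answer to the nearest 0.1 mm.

Precipitable water is the column-integrated vapour mass per unit area: PW = (1/g) Σ q̄ Δp, with q in kg/kg and Δp in Pa (1 kg/m² of water = 1 mm).
Layer 1000–820 hPa: Δp = 180 hPa = 18000 Pa, q̄ = 0.003 kg/kg → 0.003 × 18000 / 9.8 = 5.51 mm
Layer 820–680 hPa: Δp = 140 hPa = 14000 Pa, q̄ = 0.0018 kg/kg → 0.0018 × 14000 / 9.8 = 2.57 mm
Layer 680–620 hPa: Δp = 60 hPa = 6000 Pa, q̄ = 0.00066 kg/kg → 0.00066 × 6000 / 9.8 = 0.40 mm
Layer 620–560 hPa: Δp = 60 hPa = 6000 Pa, q̄ = 0.00068 kg/kg → 0.00068 × 6000 / 9.8 = 0.42 mm
Layer 560–250 hPa: Δp = 310 hPa = 31000 Pa, q̄ = 0.00057 kg/kg → 0.00057 × 31000 / 9.8 = 1.80 mm
PW = 5.51 + 2.57 + 0.40 + 0.42 + 1.80 = 10.70 ≈ 10.7 mm.
Precipitation = ε × PW = 0.33 × 10.7 = 3.5 mm.

PW ≈ 10.7 mm; precipitation ≈ 3.5 mm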